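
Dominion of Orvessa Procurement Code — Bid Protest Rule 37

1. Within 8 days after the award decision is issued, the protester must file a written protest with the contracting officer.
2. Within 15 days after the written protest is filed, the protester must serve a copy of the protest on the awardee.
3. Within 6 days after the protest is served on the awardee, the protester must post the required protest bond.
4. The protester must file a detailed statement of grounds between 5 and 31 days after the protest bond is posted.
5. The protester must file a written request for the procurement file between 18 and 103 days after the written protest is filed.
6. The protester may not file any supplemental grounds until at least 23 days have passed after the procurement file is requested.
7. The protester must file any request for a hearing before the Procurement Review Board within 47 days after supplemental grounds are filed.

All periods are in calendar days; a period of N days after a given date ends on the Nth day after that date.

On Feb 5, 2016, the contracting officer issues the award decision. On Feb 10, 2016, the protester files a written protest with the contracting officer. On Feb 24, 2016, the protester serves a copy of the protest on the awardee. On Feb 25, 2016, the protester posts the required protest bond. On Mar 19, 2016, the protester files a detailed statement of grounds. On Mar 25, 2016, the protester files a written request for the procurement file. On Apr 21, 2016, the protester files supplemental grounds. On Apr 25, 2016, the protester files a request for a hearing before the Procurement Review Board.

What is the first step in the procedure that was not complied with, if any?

Step 1: 8 days after Feb 5, 2016 (when the award decision is issued) is Feb 13, 2016; Feb 10, 2016 is within that limit.
Step 2: 15 days after Feb 10, 2016 (when the written protest is filed) is Feb 25, 2016; completed Feb 24, 2016, before the deadline.
Step 3: 6 days after Feb 24, 2016 (when the protest is served on the awardee) is Mar 1, 2016; completed Feb 25, 2016, before the deadline.
Step 4: the window is 5–31 days after Feb 25, 2016 (when the protest bond is posted), so Mar 1, 2016 through Mar 27, 2016; done Mar 19, 2016, which is between those dates.
Step 5: the window is 18–103 days after Feb 10, 2016 (when the written protest is filed), so Feb 28, 2016 through May 23, 2016; done Mar 25, 2016 — within the window.
Step 6: the earliest permitted date is 23 days after Mar 25, 2016 (when the procurement file is requested), i.e. Apr 17, 2016; done Apr 21, 2016, after the minimum wait.
Step 7: 47 days after Apr 21, 2016 (when supplemental grounds are filed) is Jun 7, 2016; done Apr 25, 2016 — timely.

None — every step was satisfied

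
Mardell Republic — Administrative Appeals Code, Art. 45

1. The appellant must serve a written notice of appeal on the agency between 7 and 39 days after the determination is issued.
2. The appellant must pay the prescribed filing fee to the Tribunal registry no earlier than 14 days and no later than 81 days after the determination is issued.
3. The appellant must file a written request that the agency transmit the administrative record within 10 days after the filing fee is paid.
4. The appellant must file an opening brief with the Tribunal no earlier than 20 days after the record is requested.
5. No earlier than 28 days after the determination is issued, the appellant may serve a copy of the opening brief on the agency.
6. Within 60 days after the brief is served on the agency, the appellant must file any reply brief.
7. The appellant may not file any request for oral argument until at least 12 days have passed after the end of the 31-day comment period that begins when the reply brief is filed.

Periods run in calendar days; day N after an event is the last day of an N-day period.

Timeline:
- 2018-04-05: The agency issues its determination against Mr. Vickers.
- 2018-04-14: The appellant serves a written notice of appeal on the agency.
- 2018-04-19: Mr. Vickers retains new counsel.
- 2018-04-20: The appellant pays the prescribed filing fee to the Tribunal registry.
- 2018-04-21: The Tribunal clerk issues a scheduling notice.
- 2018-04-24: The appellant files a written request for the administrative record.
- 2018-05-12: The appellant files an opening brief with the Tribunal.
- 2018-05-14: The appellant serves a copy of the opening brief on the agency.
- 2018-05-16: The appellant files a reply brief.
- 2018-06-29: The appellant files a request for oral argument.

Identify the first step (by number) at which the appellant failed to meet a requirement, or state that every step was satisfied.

Step 4

Step 1: the window is 7–39 days after 2018-04-05 (when the determination is issued), so 2018-04-12 through 2018-05-14; 2018-04-14 falls inside that range.
Step 2: the window is 14–81 days after 2018-04-05 (when the determination is issued), so 2018-04-19 through 2018-06-25; done 2018-04-20, which is between those dates.
Step 3: 10 days after 2018-04-20 (when the filing fee is paid) is 2018-04-30; done 2018-04-24 — timely.
Step 4: the earliest permitted date is 20 days after 2018-04-24 (when the record is requested), i.e. 2018-05-14; done 2018-05-12 — 2 days too early.
No need to go further; step 4 was not satisfied.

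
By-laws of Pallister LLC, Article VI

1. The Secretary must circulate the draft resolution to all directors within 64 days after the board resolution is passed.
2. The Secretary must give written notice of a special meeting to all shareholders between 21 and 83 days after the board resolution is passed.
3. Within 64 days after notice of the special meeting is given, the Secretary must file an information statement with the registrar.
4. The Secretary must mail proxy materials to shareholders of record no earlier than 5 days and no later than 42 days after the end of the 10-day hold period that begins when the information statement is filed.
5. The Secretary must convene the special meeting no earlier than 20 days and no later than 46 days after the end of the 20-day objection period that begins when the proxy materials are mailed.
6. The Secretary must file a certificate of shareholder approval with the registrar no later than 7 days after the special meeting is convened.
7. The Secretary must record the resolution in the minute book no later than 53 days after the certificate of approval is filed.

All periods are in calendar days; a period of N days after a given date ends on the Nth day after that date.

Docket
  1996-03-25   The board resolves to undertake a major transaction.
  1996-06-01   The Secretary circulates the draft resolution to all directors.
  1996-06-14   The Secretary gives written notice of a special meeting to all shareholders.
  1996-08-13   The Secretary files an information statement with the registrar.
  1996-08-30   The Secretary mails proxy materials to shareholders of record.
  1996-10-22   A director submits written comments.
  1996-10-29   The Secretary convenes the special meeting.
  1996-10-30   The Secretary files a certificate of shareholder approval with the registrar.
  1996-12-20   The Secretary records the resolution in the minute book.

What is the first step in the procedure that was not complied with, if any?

Step 1

Step 1 — counting 64 days from 1996-03-25 (when the board resolution is passed) gives a deadline of 1996-05-28; not done until 1996-06-01, 4 days after the deadline.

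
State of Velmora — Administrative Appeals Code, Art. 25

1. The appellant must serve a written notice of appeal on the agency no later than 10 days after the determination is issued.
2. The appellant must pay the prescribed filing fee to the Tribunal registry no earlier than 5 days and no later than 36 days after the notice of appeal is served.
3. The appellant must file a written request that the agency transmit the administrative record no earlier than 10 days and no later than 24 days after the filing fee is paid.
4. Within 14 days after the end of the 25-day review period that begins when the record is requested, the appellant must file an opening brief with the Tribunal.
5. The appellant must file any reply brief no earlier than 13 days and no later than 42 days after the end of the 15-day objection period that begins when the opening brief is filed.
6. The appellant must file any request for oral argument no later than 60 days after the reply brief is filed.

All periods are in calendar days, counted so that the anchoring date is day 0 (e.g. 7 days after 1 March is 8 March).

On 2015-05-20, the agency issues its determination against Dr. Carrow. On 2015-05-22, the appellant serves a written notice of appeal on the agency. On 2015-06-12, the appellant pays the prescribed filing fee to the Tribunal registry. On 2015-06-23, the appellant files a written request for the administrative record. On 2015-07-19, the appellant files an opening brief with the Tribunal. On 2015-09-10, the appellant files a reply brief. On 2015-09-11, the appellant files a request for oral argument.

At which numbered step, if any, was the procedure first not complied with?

None — every step was satisfied

Step 1 — counting 10 days from 2015-05-20 (when the determination is issued) gives a deadline of 2015-05-30; completed 2015-05-22, before the deadline.
Step 2 — 5 and 36 days from 2015-05-22 (when the notice of appeal is served) are 2015-05-27 and 2015-06-27 respectively; done 2015-06-12, which is between those dates.
Step 3 — 10 and 24 days from 2015-06-12 (when the filing fee is paid) are 2015-06-22 and 2015-07-06 respectively; done 2015-06-23, which is between those dates.
Step 4 — counting 14 days from 2015-07-18 (end of the 25-day review period, which began when the record is requested on 2015-06-23) gives a deadline of 2015-08-01; done 2015-07-19 — timely.
Step 5 — 13 and 42 days from 2015-08-03 (end of the 15-day objection period, which began when the opening brief is filed on 2015-07-19) are 2015-08-16 and 2015-09-14 respectively; done 2015-09-10 — within the window.
Step 6 — counting 60 days from 2015-09-10 (when the reply brief is filed) gives a deadline of 2015-11-09; done 2015-09-11 — timely.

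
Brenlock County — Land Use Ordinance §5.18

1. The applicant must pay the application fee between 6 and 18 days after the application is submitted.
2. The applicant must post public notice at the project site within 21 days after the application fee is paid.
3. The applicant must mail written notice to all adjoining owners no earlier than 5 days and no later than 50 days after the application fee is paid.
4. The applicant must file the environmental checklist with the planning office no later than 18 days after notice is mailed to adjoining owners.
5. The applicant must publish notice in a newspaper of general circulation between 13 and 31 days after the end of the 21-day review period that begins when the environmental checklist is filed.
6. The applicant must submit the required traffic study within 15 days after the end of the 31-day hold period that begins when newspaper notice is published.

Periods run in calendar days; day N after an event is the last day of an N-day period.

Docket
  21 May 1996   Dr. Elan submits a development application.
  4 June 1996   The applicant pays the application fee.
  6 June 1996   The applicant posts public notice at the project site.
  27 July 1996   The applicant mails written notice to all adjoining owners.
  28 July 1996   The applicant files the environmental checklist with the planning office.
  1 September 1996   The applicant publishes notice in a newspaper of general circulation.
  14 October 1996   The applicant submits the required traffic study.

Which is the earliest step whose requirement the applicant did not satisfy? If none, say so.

(1) the permitted window runs from 21 May 1996 + 6 = 27 May 1996 to 21 May 1996 + 18 = 8 June 1996; done 4 June 1996, which is between those dates.
(2) due by 4 June 1996 + 21 days = 25 June 1996; 6 June 1996 is within that limit.
(3) the permitted window runs from 4 June 1996 + 5 = 9 June 1996 to 4 June 1996 + 50 = 24 July 1996; 27 July 1996 is 3 days past the end of the window.
The analysis stops there.

Step 3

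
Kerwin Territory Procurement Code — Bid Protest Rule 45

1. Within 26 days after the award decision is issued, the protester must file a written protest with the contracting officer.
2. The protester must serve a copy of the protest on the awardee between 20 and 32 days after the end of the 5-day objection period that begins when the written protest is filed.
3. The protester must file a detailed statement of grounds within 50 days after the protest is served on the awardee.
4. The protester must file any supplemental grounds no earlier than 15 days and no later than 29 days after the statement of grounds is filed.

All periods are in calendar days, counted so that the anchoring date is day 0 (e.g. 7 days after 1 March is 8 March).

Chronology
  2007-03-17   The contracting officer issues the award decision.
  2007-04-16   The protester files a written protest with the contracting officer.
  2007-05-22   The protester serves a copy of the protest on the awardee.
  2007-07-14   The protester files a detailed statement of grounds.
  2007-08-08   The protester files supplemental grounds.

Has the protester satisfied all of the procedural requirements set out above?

Step 1: 26 days after 2007-03-17 (when the award decision is issued) is 2007-04-12; 2007-04-16 misses that deadline by 4 days.
Later steps need not be reached.

No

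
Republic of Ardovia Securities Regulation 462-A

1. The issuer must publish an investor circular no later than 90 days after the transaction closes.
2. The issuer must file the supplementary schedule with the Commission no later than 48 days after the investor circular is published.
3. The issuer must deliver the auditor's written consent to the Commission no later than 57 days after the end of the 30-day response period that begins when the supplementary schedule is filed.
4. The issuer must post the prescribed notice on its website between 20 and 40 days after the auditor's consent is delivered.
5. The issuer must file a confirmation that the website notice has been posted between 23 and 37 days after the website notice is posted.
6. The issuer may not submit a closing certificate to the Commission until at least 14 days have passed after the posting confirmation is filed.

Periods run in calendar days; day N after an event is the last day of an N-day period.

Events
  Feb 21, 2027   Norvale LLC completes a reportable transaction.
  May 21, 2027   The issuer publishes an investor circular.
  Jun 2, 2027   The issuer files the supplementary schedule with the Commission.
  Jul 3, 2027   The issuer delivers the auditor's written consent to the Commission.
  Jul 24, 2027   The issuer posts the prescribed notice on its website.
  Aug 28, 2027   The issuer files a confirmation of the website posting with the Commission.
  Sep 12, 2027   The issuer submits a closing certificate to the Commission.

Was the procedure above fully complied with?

Step 1 — counting 90 days from Feb 21, 2027 (when the transaction closes) gives a deadline of May 22, 2027; completed May 21, 2027, before the deadline.
Step 2 — counting 48 days from May 21, 2027 (when the investor circular is published) gives a deadline of Jul 8, 2027; Jun 2, 2027 is within that limit.
Step 3 — counting 57 days from Jul 2, 2027 (end of the 30-day response period, which began when the supplementary schedule is filed on Jun 2, 2027) gives a deadline of Aug 28, 2027; Jul 3, 2027 is within that limit.
Step 4 — 20 and 40 days from Jul 3, 2027 (when the auditor's consent is delivered) are Jul 23, 2027 and Aug 12, 2027 respectively; Jul 24, 2027 falls inside that range.
Step 5 — 23 and 37 days from Jul 24, 2027 (when the website notice is posted) are Aug 16, 2027 and Aug 30, 2027 respectively; done Aug 28, 2027, which is between those dates.
Step 6 — must wait 14 days from Aug 28, 2027 (when the posting confirmation is filed), so not before Sep 11, 2027; done Sep 12, 2027, after the minimum wait.

Yes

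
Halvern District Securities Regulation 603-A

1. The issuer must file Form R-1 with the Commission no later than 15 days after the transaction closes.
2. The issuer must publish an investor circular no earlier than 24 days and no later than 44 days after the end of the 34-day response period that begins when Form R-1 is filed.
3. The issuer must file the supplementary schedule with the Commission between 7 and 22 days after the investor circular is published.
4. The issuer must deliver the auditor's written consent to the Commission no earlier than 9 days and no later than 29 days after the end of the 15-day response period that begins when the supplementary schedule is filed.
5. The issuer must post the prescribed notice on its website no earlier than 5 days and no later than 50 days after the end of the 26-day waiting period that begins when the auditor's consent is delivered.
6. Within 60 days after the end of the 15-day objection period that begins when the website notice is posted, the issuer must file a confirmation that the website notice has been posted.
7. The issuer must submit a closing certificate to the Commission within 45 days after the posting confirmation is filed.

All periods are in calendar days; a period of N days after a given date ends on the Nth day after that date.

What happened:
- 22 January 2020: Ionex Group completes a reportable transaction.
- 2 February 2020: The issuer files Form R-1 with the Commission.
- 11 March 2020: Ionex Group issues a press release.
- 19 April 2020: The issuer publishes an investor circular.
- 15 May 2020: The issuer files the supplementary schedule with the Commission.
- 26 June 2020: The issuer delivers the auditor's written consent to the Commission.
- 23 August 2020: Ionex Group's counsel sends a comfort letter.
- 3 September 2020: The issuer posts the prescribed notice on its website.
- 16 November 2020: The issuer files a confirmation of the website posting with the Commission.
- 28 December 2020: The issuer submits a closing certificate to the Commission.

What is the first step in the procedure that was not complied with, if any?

Step 3

Step 1: 15 days after 22 January 2020 (when the transaction closes) is 6 February 2020; done 2 February 2020 — timely.
Step 2: the window is 24–44 days after 7 March 2020 (end of the 34-day response period, which began when Form R-1 is filed on 2 February 2020), so 31 March 2020 through 20 April 2020; done 19 April 2020 — within the window.
Step 3: the window is 7–22 days after 19 April 2020 (when the investor circular is published), so 26 April 2020 through 11 May 2020; 15 May 2020 is 4 days past the end of the window.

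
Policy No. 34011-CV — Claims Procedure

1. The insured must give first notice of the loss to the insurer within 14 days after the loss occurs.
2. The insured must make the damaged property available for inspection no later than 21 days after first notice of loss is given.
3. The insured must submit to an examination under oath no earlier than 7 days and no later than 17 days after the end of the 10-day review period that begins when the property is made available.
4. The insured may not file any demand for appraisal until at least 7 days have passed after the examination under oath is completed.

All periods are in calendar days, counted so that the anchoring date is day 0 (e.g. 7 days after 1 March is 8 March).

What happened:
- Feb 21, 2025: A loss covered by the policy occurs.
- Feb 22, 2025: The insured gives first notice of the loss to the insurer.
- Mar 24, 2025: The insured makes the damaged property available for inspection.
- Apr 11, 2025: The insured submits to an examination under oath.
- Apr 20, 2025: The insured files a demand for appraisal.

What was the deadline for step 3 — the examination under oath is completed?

The property is made available on Mar 24, 2025; the 10-day review period therefore ends Apr 3, 2025, and step 3 runs from that date. The window is 7–17 days after Apr 3, 2025; it closes on Apr 20, 2025.

Apr 20, 2025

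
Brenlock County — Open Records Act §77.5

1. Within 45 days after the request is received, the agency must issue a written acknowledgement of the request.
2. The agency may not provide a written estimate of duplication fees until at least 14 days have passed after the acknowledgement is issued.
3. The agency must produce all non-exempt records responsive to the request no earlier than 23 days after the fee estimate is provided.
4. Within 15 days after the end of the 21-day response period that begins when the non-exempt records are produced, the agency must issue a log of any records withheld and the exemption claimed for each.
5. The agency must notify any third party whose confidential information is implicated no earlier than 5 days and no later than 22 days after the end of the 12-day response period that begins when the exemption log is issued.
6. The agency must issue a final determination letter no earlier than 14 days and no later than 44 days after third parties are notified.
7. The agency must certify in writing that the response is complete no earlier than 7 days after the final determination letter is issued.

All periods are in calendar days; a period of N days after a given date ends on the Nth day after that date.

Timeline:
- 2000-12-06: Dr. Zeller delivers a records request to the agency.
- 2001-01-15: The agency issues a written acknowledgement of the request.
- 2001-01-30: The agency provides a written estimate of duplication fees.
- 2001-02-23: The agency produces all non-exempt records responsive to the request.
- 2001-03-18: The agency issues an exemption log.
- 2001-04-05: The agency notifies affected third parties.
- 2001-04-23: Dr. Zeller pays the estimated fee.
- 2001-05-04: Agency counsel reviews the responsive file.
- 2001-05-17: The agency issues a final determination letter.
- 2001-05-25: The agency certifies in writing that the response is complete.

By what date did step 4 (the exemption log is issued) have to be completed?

The non-exempt records are produced on 2001-02-23; the 21-day response period therefore ends 2001-03-16, and step 4 runs from that date. 15 days after 2001-03-16 is 2001-03-31.

2001-03-31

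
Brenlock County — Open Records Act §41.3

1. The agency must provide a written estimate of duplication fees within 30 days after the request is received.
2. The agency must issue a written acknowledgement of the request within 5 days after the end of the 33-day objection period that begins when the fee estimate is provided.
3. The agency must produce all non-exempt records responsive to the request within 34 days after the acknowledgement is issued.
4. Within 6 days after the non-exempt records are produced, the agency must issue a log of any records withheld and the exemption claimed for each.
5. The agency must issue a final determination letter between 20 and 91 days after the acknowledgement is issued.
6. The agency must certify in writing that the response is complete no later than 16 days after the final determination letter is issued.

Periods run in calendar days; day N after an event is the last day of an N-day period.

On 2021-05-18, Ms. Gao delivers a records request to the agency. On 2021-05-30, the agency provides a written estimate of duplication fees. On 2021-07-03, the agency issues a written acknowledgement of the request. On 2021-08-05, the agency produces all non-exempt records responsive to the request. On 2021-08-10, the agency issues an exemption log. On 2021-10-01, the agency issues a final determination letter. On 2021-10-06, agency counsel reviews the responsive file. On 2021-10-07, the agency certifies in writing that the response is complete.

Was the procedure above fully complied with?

Step 1 — counting 30 days from 2021-05-18 (when the request is received) gives a deadline of 2021-06-17; done 2021-05-30 — timely.
Step 2 — counting 5 days from 2021-07-02 (end of the 33-day objection period, which began when the fee estimate is provided on 2021-05-30) gives a deadline of 2021-07-07; completed 2021-07-03, before the deadline.
Step 3 — counting 34 days from 2021-07-03 (when the acknowledgement is issued) gives a deadline of 2021-08-06; 2021-08-05 is within that limit.
Step 4 — counting 6 days from 2021-08-05 (when the non-exempt records are produced) gives a deadline of 2021-08-11; completed 2021-08-10, before the deadline.
Step 5 — 20 and 91 days from 2021-07-03 (when the acknowledgement is issued) are 2021-07-23 and 2021-10-02 respectively; done 2021-10-01, which is between those dates.
Step 6 — counting 16 days from 2021-10-01 (when the final determination letter is issued) gives a deadline of 2021-10-17; done 2021-10-07 — timely.

Yes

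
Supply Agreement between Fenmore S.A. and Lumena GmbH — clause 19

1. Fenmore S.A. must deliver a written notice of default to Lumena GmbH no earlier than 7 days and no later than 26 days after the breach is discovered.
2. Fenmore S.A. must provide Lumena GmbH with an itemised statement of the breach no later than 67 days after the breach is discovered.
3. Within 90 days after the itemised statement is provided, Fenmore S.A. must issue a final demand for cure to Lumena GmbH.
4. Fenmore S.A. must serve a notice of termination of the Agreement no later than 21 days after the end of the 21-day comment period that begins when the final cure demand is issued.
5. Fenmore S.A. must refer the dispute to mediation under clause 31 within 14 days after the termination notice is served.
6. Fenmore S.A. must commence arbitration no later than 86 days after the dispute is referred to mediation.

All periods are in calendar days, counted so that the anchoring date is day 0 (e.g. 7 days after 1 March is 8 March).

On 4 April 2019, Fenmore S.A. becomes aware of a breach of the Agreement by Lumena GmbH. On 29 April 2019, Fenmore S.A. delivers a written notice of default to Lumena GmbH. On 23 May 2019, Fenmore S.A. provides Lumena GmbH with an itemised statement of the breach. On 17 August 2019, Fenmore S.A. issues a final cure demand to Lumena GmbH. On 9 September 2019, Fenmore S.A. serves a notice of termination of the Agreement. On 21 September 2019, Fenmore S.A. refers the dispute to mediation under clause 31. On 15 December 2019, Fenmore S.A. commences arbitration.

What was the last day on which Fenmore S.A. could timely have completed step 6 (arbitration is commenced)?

16 December 2019

Step 6 runs from 21 September 2019, when the dispute is referred to mediation. 86 days after 21 September 2019 is 16 December 2019.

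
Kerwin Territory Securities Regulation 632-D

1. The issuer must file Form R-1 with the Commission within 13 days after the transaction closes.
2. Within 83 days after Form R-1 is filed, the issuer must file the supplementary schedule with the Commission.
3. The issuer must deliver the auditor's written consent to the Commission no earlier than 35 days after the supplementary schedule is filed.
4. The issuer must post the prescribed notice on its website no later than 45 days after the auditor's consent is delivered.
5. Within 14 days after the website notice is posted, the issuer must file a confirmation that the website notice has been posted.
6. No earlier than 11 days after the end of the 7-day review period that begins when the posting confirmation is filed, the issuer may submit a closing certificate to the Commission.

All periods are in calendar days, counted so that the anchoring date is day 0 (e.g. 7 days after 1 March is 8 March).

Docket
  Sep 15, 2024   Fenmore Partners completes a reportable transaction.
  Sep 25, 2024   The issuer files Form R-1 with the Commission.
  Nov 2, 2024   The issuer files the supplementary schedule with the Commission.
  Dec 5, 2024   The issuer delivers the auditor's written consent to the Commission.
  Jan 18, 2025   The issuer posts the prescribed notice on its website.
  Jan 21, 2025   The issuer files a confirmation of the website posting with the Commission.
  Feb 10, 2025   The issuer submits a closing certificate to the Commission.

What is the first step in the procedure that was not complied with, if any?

Step 3

(1) due by Sep 15, 2024 + 13 days = Sep 28, 2024; done Sep 25, 2024 — timely.
(2) due by Sep 25, 2024 + 83 days = Dec 17, 2024; Nov 2, 2024 is within that limit.
(3) permitted from Nov 2, 2024 + 35 days = Dec 7, 2024 onward; done Dec 5, 2024 — 2 days too early.
That is the first point of non-compliance.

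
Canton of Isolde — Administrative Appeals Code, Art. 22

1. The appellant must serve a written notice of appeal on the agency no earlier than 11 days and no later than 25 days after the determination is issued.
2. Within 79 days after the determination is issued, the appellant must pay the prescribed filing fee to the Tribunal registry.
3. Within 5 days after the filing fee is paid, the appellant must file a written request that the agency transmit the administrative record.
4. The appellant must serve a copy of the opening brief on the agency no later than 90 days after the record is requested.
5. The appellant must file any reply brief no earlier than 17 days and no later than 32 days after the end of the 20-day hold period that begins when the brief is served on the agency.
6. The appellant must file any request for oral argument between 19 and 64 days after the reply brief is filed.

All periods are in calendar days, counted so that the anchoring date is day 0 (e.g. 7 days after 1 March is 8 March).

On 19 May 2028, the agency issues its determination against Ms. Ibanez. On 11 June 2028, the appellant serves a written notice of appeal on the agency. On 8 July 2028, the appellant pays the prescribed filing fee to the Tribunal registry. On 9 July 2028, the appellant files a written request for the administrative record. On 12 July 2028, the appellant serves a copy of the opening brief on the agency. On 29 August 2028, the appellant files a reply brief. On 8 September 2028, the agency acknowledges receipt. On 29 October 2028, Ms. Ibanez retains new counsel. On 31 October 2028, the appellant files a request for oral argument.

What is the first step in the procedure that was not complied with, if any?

Step 1 — 11 and 25 days from 19 May 2028 (when the determination is issued) are 30 May 2028 and 13 June 2028 respectively; done 11 June 2028 — within the window.
Step 2 — counting 79 days from 19 May 2028 (when the determination is issued) gives a deadline of 6 August 2028; done 8 July 2028 — timely.
Step 3 — counting 5 days from 8 July 2028 (when the filing fee is paid) gives a deadline of 13 July 2028; completed 9 July 2028, before the deadline.
Step 4 — counting 90 days from 9 July 2028 (when the record is requested) gives a deadline of 7 October 2028; completed 12 July 2028, before the deadline.
Step 5 — 17 and 32 days from 1 August 2028 (end of the 20-day hold period, which began when the brief is served on the agency on 12 July 2028) are 18 August 2028 and 2 September 2028 respectively; 29 August 2028 falls inside that range.
Step 6 — 19 and 64 days from 29 August 2028 (when the reply brief is filed) are 17 September 2028 and 1 November 2028 respectively; 31 October 2028 falls inside that range.

None — every step was satisfied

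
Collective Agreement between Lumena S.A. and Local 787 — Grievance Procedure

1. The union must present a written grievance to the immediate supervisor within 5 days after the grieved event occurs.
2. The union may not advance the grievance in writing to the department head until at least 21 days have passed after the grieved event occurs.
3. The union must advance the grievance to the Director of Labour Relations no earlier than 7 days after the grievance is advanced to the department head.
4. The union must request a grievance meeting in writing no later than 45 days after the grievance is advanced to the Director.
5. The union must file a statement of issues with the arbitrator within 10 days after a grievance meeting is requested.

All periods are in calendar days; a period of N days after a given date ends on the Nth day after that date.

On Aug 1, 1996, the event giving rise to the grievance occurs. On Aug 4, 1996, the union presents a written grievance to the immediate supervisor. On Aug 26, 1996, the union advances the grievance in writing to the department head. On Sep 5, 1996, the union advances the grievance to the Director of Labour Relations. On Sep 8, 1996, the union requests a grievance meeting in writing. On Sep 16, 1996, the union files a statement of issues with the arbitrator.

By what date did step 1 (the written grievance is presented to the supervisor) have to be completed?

Aug 6, 1996

Step 1 runs from Aug 1, 1996, when the grieved event occurs. 5 days after Aug 1, 1996 is Aug 6, 1996.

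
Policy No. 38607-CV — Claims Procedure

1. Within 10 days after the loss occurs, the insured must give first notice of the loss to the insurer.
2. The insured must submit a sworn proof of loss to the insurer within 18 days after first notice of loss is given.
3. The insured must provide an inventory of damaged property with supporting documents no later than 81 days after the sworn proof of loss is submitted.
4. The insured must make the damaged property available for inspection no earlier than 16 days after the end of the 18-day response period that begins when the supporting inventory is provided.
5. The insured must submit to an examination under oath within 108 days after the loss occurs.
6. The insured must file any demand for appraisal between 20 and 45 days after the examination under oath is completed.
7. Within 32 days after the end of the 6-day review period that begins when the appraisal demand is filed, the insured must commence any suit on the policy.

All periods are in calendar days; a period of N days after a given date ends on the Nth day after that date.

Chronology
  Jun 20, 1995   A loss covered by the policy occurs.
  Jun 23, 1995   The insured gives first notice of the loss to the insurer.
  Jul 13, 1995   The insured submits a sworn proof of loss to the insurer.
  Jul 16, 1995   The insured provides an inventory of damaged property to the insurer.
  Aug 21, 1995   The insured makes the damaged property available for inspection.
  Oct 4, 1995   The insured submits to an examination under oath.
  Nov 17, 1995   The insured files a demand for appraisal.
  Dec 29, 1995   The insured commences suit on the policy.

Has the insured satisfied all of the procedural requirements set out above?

(1) due by Jun 20, 1995 + 10 days = Jun 30, 1995; done Jun 23, 1995 — timely.
(2) due by Jun 23, 1995 + 18 days = Jul 11, 1995; done Jul 13, 1995 — 2 days late.
Later steps need not be reached.

No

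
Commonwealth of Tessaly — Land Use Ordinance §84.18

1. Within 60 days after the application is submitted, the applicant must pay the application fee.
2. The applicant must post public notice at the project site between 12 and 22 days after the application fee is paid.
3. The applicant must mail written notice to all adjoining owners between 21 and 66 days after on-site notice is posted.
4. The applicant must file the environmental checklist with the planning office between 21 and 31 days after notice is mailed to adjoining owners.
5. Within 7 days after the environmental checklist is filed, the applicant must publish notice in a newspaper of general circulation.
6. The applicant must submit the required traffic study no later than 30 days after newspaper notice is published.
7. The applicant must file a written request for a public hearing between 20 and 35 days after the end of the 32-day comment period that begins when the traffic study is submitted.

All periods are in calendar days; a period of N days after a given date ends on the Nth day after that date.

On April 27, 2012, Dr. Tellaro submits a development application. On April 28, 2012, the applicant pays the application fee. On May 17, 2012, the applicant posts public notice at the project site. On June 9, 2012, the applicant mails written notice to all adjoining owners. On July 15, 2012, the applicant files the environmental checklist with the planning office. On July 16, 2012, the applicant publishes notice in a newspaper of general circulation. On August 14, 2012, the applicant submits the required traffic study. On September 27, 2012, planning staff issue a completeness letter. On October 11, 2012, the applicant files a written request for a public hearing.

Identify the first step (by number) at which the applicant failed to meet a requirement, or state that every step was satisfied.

Step 1 — counting 60 days from April 27, 2012 (when the application is submitted) gives a deadline of June 26, 2012; April 28, 2012 is within that limit.
Step 2 — 12 and 22 days from April 28, 2012 (when the application fee is paid) are May 10, 2012 and May 20, 2012 respectively; done May 17, 2012, which is between those dates.
Step 3 — 21 and 66 days from May 17, 2012 (when on-site notice is posted) are June 7, 2012 and July 22, 2012 respectively; done June 9, 2012, which is between those dates.
Step 4 — 21 and 31 days from June 9, 2012 (when notice is mailed to adjoining owners) are June 30, 2012 and July 10, 2012 respectively; done July 15, 2012 — 5 days after the window closed.

Step 4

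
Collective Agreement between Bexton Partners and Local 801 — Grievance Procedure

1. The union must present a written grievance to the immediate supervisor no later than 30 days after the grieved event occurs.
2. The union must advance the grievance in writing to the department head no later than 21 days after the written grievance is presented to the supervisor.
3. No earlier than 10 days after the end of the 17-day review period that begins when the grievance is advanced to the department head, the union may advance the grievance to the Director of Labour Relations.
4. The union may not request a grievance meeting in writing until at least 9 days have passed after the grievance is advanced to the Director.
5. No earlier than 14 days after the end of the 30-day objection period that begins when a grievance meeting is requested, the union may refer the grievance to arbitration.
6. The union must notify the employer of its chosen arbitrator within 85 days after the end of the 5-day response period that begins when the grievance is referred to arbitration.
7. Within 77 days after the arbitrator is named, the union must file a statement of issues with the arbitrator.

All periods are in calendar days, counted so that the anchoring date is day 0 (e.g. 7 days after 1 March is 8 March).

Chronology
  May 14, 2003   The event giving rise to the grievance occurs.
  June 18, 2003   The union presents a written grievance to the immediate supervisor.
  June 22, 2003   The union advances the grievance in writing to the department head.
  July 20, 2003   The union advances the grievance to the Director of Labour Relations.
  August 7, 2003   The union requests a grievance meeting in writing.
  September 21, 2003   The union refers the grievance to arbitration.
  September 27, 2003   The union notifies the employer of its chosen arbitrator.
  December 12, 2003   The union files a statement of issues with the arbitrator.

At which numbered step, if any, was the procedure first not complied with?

Step 1

Step 1: 30 days after May 14, 2003 (when the grieved event occurs) is June 13, 2003; June 18, 2003 misses that deadline by 5 days.
Later steps need not be reached.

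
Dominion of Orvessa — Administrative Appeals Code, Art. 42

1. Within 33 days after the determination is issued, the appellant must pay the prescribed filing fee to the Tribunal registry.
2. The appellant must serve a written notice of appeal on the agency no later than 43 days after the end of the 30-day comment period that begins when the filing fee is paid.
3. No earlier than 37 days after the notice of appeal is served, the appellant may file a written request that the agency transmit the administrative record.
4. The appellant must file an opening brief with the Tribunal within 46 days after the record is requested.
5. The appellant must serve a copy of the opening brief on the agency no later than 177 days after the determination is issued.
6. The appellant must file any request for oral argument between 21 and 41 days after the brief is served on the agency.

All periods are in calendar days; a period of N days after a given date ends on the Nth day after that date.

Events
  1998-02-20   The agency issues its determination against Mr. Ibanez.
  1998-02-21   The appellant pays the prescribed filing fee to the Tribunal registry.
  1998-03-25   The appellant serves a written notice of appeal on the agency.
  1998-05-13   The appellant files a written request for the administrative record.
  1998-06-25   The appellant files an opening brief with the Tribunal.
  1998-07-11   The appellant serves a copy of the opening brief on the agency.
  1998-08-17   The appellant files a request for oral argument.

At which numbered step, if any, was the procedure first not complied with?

None — every step was satisfied

Step 1: 33 days after 1998-02-20 (when the determination is issued) is 1998-03-25; 1998-02-21 is within that limit.
Step 2: 43 days after 1998-03-23 (end of the 30-day comment period, which began when the filing fee is paid on 1998-02-21) is 1998-05-05; 1998-03-25 is within that limit.
Step 3: the earliest permitted date is 37 days after 1998-03-25 (when the notice of appeal is served), i.e. 1998-05-01; 1998-05-13 is on or after that date.
Step 4: 46 days after 1998-05-13 (when the record is requested) is 1998-06-28; completed 1998-06-25, before the deadline.
Step 5: 177 days after 1998-02-20 (when the determination is issued) is 1998-08-16; 1998-07-11 is within that limit.
Step 6: the window is 21–41 days after 1998-07-11 (when the brief is served on the agency), so 1998-08-01 through 1998-08-21; done 1998-08-17 — within the window.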